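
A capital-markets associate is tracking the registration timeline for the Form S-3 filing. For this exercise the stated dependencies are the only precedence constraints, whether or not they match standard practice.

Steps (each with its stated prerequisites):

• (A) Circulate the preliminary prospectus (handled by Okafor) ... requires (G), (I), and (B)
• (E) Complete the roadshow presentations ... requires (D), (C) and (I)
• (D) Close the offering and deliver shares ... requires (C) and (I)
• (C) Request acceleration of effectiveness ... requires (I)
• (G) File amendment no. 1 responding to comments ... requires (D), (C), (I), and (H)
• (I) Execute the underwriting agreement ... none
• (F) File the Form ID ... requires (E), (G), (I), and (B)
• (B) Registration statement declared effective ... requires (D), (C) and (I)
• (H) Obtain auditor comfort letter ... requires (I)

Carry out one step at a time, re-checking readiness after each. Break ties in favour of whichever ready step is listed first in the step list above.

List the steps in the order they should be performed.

(I), (C), (D), (E), (B), (H), (G), (A), (F)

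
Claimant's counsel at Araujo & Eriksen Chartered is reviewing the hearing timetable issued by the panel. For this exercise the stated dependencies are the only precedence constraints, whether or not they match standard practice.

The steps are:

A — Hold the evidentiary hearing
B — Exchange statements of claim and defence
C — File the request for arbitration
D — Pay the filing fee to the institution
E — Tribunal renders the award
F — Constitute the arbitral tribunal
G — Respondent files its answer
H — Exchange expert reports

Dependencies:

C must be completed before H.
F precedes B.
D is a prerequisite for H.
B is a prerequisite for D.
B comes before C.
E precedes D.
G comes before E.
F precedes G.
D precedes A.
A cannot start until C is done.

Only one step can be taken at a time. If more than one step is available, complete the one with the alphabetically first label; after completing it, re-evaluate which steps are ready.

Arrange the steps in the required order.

F B C G E D A H

Only F has no prerequisites, so it is first.
Ready: B and G. B has the earlier label → B.
Ready: C and G. C has the earlier label → C.
That leaves G as the only ready step → G.
E is the only step now ready → E.
D is the only step now ready → D.
Ready: A and H. A has the earlier label → A.
H is the only step now ready → H.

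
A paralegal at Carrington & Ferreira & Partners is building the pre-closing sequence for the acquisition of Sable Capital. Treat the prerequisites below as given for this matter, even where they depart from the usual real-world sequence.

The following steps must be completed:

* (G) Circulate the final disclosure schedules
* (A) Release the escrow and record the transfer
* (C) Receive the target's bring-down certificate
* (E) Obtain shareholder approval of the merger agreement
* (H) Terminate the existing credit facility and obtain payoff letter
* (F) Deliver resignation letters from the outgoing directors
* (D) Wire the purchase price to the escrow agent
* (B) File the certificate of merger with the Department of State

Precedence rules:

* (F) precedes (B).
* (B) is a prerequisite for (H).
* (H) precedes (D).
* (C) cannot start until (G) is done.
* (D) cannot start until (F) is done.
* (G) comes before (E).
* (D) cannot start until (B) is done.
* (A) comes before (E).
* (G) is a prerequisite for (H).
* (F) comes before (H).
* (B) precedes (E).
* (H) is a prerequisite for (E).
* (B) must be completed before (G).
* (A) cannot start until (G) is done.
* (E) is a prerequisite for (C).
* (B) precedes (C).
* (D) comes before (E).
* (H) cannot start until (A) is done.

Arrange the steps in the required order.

Only (F) has no prerequisites, so it is first.
(B) is the only step now ready → (B).
That leaves (G) as the only ready step → (G).
That leaves (A) as the only ready step → (A).
(H) needed (G), (A), (F) and (B), now all done → (H).
Next only (D) has its prerequisites met → (D).
(E) needed (G), (A), (H), (D) and (B), now all done → (E).
(C) is the only step now ready → (C).

(F) (B) (G) (A) (H) (D) (E) (C)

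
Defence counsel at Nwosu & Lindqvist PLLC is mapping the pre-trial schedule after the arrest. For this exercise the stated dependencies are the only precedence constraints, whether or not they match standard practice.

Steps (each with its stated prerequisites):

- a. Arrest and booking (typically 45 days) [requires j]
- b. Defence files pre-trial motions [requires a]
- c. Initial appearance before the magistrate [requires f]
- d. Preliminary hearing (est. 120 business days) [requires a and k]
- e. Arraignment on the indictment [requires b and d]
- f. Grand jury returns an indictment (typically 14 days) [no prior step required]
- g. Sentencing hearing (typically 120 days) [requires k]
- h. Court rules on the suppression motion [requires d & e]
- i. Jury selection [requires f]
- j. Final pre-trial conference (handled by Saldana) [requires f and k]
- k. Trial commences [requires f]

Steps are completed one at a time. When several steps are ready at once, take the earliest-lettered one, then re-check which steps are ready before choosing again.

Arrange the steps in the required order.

f is the only step with nothing outstanding, so it goes first.
c, i and k are all available; c has the earlier label → c.
i and k are both available; i has the earlier label → i.
Next only k has its prerequisites met → k.
Now g and j have their prerequisites met. g has the earlier label, so g next.
j needed f and k, now all done → j.
Next only a has its prerequisites met → a.
Ready: b and d. b has the earlier label → b.
Next only d has its prerequisites met → d.
Next only e has its prerequisites met → e.
h needed d and e, now all done → h.

f, c, i, k, g, j, a, b, d, e, h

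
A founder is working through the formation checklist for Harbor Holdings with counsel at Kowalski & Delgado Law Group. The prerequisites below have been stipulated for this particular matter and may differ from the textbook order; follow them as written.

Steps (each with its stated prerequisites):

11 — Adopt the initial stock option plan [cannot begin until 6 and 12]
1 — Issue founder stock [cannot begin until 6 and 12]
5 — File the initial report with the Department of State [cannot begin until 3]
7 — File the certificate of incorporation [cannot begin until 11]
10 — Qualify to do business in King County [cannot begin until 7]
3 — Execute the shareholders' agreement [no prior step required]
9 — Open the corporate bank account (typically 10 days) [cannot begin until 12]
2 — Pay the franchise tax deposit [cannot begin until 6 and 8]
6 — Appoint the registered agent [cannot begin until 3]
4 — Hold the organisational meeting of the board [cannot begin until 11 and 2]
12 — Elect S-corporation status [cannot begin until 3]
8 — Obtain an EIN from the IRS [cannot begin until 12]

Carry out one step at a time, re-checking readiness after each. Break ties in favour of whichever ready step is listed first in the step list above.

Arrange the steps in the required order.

3 → 5 → 6 → 12 → 11 → 1 → 7 → 10 → 9 → 8 → 2 → 4

Only 3 has no prerequisites, so it is first.
5, 6 and 12 are all available; 5 is listed earlier → 5.
Now 6 and 12 have their prerequisites met. 6 is listed earlier, so 6 next.
12 needed 3, now all done → 12.
Ready: 11, 1, 9 and 8. 11 is listed earlier → 11.
Now 1, 7, 9 and 8 have their prerequisites met. 1 is listed earlier, so 1 next.
Ready: 7, 9 and 8. 7 is listed earlier → 7.
Now 10, 9 and 8 have their prerequisites met. 10 is listed earlier, so 10 next.
9 and 8 are both available; 9 is listed earlier → 9.
8 needed 12, now all done → 8.
Next only 2 has its prerequisites met → 2.
4 needed 11 and 2, now all done → 4.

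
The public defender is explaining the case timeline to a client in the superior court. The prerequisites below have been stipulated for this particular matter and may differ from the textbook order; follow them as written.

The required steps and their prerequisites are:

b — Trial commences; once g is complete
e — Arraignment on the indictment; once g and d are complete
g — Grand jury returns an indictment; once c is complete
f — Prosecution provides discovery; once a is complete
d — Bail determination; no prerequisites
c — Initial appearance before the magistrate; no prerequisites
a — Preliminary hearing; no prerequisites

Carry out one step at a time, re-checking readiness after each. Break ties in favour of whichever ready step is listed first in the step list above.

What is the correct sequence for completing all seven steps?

d → c → g → b → e → a → f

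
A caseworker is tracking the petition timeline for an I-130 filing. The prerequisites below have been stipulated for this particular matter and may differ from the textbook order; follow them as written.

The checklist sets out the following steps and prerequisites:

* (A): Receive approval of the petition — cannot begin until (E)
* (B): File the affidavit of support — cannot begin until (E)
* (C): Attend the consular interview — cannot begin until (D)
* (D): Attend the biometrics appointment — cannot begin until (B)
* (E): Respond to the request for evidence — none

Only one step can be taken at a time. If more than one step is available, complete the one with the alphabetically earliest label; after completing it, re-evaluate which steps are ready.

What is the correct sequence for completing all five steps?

(E) has no prerequisites → (E) first.
(A) and (B) are both available; (A) has the earlier label → (A).
(B) needed (E), now all done → (B).
(D) needed (B), now all done → (D).
That leaves (C) as the only ready step → (C).

(E) (A) (B) (D) (C)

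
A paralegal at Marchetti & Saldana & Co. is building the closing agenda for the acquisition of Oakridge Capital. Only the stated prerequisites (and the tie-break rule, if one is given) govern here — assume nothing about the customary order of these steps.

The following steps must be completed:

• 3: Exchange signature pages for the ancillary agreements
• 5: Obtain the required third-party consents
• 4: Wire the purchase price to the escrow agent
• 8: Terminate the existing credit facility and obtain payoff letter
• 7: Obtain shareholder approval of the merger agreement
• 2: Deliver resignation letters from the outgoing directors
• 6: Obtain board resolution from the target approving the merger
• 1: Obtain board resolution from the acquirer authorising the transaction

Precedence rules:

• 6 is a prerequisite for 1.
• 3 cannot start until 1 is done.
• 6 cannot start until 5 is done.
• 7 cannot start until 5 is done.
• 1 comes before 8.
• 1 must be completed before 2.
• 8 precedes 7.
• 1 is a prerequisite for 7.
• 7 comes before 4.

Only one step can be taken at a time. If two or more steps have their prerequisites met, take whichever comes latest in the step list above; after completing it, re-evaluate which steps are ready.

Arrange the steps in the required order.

5, 6, 1, 2, 8, 7, 4, 3

5 is the only step with nothing outstanding, so it goes first.
Next only 6 has its prerequisites met → 6.
Next only 1 has its prerequisites met → 1.
2, 8 and 3 are all available; 2 is listed later → 2.
8 and 3 are both available; 8 is listed later → 8.
7 and 3 are both available; 7 is listed later → 7.
4 now also ready, so the ready set is {4, 3}; 4 is listed later → 4.
3 is the only step now ready → 3.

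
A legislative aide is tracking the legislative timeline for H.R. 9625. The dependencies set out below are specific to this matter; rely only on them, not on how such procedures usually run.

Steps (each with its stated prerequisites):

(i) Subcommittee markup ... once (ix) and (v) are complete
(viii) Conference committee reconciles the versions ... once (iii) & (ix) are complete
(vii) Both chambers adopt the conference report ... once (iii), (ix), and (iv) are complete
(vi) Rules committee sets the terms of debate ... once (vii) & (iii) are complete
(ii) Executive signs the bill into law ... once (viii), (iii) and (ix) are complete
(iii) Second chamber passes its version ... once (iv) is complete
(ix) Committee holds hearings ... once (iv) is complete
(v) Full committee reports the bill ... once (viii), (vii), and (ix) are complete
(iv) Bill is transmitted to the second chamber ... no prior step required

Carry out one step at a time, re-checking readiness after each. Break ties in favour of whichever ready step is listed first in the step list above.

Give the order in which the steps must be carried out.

Only (iv) has no prerequisites, so it is first.
Now (iii) and (ix) have their prerequisites met. (iii) is listed earlier, so (iii) next.
Next only (ix) has its prerequisites met → (ix).
Ready: (viii) and (vii). (viii) is listed earlier → (viii).
Now (vii) and (ii) have their prerequisites met. (vii) is listed earlier, so (vii) next.
Now (vi), (ii) and (v) have their prerequisites met. (vi) is listed earlier, so (vi) next.
Now (ii) and (v) have their prerequisites met. (ii) is listed earlier, so (ii) next.
That leaves (v) as the only ready step → (v).
(i) needed (ix) and (v), now all done → (i).

(iv) → (iii) → (ix) → (viii) → (vii) → (vi) → (ii) → (v) → (i)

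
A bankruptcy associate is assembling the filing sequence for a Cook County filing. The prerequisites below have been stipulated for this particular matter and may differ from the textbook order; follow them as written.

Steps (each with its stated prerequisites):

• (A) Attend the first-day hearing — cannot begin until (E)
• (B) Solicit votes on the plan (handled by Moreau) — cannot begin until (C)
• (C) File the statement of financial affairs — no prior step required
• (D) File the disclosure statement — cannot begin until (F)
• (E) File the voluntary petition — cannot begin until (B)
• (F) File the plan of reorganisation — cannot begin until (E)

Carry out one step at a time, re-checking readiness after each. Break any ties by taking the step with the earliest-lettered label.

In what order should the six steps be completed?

(C) (B) (E) (A) (F) (D)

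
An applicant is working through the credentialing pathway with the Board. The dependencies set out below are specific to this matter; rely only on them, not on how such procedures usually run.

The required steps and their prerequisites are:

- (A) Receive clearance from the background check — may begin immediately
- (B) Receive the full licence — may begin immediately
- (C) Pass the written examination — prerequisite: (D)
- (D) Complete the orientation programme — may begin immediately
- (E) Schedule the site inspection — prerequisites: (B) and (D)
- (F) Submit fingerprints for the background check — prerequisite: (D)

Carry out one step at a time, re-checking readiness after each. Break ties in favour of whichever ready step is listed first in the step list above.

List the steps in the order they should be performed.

(A) (B) (D) (C) (E) (F)

Nothing is required for (A), (B) and (D). (A) is listed earlier → (A) first.
(B) and (D) are both available; (B) is listed earlier → (B).
(D) is the only step now ready → (D).
(C), (E) and (F) are all available; (C) is listed earlier → (C).
Now (E) and (F) have their prerequisites met. (E) is listed earlier, so (E) next.
That leaves (F) as the only ready step → (F).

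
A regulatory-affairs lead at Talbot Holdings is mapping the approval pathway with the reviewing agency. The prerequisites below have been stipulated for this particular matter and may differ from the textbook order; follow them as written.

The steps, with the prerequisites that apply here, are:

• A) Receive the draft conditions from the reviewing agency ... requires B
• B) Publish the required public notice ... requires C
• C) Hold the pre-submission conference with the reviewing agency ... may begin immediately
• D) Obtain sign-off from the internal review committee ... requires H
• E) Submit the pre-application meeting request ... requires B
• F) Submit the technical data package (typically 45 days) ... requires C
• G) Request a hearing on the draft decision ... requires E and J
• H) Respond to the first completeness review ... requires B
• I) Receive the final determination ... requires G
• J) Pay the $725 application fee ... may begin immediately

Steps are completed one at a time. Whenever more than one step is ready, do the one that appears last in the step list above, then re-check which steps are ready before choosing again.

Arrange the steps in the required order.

J and C have no prerequisites; J is listed later, so J is first.
C is the only step now ready → C.
F and B are both available; F is listed later → F.
B needed C, now all done → B.
H, E and A are all available; H is listed later → H.
Ready: E, D and A. E is listed later → E.
Ready: G, D and A. G is listed later → G.
Ready: I, D and A. I is listed later → I.
D and A are both available; D is listed later → D.
A needed B, now all done → A.

J C F B H E G I D A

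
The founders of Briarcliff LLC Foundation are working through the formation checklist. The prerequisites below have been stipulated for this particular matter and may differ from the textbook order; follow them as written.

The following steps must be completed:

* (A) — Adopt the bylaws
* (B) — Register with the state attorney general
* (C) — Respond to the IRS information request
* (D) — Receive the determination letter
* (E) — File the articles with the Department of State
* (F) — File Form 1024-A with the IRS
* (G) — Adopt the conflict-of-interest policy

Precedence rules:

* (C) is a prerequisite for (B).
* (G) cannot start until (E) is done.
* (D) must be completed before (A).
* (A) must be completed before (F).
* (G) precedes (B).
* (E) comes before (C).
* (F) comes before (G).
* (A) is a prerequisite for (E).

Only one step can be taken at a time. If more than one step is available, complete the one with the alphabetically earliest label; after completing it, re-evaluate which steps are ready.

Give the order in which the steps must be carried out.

(D), (A), (E), (C), (F), (G), (B)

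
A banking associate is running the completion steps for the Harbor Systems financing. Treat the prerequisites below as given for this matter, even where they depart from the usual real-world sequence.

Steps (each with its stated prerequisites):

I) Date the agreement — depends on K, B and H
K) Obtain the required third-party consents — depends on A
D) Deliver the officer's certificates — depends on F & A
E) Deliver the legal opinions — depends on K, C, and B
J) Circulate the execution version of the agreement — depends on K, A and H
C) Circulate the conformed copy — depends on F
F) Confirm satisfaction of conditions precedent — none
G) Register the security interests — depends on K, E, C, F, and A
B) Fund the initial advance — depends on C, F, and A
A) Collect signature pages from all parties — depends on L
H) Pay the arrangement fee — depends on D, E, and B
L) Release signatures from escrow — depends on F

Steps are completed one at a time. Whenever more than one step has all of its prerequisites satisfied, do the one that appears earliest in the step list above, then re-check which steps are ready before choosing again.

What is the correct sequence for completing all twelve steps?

F is the only step with nothing outstanding, so it goes first.
Ready: C and L. C is listed earlier → C.
L needed F, now all done → L.
A is the only step now ready → A.
Now K, D and B have their prerequisites met. K is listed earlier, so K next.
Ready: D and B. D is listed earlier → D.
B needed C, F and A, now all done → B.
E is the only step now ready → E.
Now G and H have their prerequisites met. G is listed earlier, so G next.
H is the only step now ready → H.
Ready: I and J. I is listed earlier → I.
Next only J has its prerequisites met → J.

F C L A K D B E G H I J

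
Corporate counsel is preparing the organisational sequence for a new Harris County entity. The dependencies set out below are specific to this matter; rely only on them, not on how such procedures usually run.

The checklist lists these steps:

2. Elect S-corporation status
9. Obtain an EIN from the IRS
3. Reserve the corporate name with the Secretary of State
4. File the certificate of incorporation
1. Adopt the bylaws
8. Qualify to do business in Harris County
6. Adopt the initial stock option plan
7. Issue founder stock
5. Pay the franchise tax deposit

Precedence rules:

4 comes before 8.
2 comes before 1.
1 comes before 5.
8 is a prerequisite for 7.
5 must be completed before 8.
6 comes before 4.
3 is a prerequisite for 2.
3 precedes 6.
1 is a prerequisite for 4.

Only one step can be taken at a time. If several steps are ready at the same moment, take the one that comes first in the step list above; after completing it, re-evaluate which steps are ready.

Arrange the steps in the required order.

Nothing is required for 9 and 3. 9 is listed earlier → 9 first.
3 is the only step now ready → 3.
2 and 6 are both available; 2 is listed earlier → 2.
1 now also ready, so the ready set is {1, 6}; 1 is listed earlier → 1.
5 now also ready, so the ready set is {6, 5}; 6 is listed earlier → 6.
Ready: 4 and 5. 4 is listed earlier → 4.
5 needed 1, now all done → 5.
Next only 8 has its prerequisites met → 8.
7 needed 8, now all done → 7.

9 → 3 → 2 → 1 → 6 → 4 → 5 → 8 → 7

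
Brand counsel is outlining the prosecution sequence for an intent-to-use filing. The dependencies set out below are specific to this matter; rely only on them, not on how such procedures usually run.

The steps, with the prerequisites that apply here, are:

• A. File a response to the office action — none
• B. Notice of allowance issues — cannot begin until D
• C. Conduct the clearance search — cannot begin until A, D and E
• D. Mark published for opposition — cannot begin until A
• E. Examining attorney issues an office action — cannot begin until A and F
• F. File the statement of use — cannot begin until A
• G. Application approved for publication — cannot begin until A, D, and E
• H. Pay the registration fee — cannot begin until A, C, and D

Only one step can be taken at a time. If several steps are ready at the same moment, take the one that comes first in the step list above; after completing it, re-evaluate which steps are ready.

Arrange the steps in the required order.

A, D, B, F, E, C, G, H

A has no prerequisites → A first.
D and F are both available; D is listed earlier → D.
B now also ready, so the ready set is {B, F}; B is listed earlier → B.
Next only F has its prerequisites met → F.
E is the only step now ready → E.
Now C and G have their prerequisites met. C is listed earlier, so C next.
H now also ready, so the ready set is {G, H}; G is listed earlier → G.
H is the only step now ready → H.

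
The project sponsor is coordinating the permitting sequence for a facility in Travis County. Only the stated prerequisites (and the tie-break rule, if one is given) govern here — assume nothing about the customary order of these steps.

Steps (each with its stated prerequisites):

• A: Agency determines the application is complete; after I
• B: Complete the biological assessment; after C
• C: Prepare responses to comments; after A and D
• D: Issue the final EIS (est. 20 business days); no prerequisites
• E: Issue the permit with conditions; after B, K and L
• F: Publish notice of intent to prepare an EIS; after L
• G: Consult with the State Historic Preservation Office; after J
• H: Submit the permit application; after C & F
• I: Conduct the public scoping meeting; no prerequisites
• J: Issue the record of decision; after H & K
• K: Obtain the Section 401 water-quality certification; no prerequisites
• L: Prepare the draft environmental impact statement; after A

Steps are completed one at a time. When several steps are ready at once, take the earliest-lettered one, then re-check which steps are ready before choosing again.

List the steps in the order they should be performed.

D, I and K have no prerequisites; D has the earlier label, so D is first.
I and K are both available; I has the earlier label → I.
A now also ready, so the ready set is {A, K}; A has the earlier label → A.
Now C, K and L have their prerequisites met. C has the earlier label, so C next.
Ready: B, K and L. B has the earlier label → B.
K and L are both available; K has the earlier label → K.
L needed A, now all done → L.
Ready: E and F. E has the earlier label → E.
Next only F has its prerequisites met → F.
H needed C and F, now all done → H.
That leaves J as the only ready step → J.
That leaves G as the only ready step → G.

D, I, A, C, B, K, L, E, F, H, J, G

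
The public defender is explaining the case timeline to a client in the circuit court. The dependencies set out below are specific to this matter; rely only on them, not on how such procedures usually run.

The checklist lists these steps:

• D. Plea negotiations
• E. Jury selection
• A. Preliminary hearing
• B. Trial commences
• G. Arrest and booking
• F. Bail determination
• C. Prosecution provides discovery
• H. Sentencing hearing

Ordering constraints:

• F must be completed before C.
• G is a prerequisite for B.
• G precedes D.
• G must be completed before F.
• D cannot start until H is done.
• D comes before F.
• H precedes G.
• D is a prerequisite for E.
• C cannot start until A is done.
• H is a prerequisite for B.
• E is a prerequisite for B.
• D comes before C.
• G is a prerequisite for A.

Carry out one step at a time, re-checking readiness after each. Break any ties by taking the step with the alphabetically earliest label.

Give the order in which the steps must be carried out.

H G A D E B F C

Only H has no prerequisites, so it is first.
G is the only step now ready → G.
A and D are both available; A has the earlier label → A.
D needed G and H, now all done → D.
E and F are both available; E has the earlier label → E.
B now also ready, so the ready set is {B, F}; B has the earlier label → B.
F needed D and G, now all done → F.
C is the only step now ready → C.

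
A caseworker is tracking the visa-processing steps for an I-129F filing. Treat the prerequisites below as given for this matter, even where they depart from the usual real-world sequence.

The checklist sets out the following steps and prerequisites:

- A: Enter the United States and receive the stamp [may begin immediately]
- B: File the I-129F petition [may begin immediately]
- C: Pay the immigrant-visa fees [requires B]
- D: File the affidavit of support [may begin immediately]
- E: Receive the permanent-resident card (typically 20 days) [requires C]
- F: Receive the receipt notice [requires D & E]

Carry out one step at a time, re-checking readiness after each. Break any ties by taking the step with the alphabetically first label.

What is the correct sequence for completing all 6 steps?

A B C D E F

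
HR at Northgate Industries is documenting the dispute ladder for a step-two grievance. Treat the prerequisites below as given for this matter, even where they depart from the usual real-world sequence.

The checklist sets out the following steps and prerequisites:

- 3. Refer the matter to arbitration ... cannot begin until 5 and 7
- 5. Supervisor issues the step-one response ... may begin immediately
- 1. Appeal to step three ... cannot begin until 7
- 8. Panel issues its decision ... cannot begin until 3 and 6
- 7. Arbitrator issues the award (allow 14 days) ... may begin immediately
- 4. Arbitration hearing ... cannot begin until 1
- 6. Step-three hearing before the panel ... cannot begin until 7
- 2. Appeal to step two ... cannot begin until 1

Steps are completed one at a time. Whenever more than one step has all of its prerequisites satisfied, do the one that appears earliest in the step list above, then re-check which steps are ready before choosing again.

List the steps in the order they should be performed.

5 7 3 1 4 6 8 2

Nothing is required for 5 and 7. 5 is listed earlier → 5 first.
7 is the only step now ready → 7.
3, 1 and 6 are all available; 3 is listed earlier → 3.
Ready: 1 and 6. 1 is listed earlier → 1.
4, 6 and 2 are all available; 4 is listed earlier → 4.
Ready: 6 and 2. 6 is listed earlier → 6.
8 now also ready, so the ready set is {8, 2}; 8 is listed earlier → 8.
2 needed 1, now all done → 2.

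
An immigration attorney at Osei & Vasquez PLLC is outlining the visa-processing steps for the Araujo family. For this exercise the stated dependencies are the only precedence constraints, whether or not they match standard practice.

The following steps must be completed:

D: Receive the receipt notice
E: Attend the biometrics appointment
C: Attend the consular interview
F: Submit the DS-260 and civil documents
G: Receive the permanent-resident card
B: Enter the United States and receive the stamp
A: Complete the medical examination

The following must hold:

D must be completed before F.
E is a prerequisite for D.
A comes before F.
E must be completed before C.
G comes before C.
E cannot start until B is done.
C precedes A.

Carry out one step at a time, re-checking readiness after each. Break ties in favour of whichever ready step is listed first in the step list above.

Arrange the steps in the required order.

G and B have no prerequisites; G is listed earlier, so G is first.
Next only B has its prerequisites met → B.
Next only E has its prerequisites met → E.
D and C are both available; D is listed earlier → D.
C needed E and G, now all done → C.
A is the only step now ready → A.
That leaves F as the only ready step → F.

G, B, E, D, C, A, F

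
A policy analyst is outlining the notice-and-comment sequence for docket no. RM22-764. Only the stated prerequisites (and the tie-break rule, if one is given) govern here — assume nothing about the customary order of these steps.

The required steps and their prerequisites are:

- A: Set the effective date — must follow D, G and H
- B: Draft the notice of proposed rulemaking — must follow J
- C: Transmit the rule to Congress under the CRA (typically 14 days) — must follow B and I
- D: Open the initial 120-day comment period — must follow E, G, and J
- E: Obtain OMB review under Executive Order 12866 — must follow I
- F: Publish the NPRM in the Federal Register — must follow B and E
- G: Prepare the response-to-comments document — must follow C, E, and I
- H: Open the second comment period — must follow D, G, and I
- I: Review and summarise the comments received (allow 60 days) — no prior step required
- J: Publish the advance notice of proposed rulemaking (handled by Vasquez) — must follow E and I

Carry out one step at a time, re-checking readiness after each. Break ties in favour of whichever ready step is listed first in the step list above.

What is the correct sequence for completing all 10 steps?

Only I has no prerequisites, so it is first.
E needed I, now all done → E.
J needed E and I, now all done → J.
B needed J, now all done → B.
C and F are both available; C is listed earlier → C.
F and G are both available; F is listed earlier → F.
Next only G has its prerequisites met → G.
D needed E, G and J, now all done → D.
Next only H has its prerequisites met → H.
A needed D, G and H, now all done → A.

I, E, J, B, C, F, G, D, H, A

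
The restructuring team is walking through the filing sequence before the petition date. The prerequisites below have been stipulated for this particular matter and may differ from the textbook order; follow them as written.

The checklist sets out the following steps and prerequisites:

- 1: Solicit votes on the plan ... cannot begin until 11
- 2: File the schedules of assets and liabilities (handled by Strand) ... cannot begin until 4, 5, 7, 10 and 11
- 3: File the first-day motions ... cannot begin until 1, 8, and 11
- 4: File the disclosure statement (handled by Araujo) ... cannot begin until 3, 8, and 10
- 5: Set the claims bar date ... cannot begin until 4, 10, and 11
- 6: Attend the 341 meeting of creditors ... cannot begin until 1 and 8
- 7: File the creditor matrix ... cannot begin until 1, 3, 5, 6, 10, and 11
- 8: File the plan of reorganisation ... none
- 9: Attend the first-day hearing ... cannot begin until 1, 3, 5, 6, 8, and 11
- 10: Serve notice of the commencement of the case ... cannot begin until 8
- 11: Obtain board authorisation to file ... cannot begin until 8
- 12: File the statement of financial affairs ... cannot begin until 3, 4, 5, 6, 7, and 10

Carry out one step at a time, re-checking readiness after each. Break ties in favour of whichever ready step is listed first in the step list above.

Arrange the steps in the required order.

8 → 10 → 11 → 1 → 3 → 4 → 5 → 6 → 7 → 2 → 9 → 12

8 is the only step with nothing outstanding, so it goes first.
10 and 11 are both available; 10 is listed earlier → 10.
11 needed 8, now all done → 11.
1 needed 11, now all done → 1.
Now 3 and 6 have their prerequisites met. 3 is listed earlier, so 3 next.
4 and 6 are both available; 4 is listed earlier → 4.
5 now also ready, so the ready set is {5, 6}; 5 is listed earlier → 5.
6 needed 1 and 8, now all done → 6.
Ready: 7 and 9. 7 is listed earlier → 7.
Ready: 2, 9 and 12. 2 is listed earlier → 2.
9 and 12 are both available; 9 is listed earlier → 9.
Next only 12 has its prerequisites met → 12.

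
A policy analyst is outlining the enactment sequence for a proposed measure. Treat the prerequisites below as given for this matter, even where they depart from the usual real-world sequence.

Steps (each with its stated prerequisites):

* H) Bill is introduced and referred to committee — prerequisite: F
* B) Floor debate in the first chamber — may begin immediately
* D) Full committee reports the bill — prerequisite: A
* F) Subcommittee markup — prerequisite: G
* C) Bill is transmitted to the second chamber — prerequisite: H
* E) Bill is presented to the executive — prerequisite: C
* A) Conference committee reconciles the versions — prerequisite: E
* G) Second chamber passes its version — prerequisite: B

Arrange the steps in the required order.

B is the only step with nothing outstanding, so it goes first.
Next only G has its prerequisites met → G.
Next only F has its prerequisites met → F.
Next only H has its prerequisites met → H.
C is the only step now ready → C.
Next only E has its prerequisites met → E.
A is the only step now ready → A.
Next only D has its prerequisites met → D.

B G F H C E A D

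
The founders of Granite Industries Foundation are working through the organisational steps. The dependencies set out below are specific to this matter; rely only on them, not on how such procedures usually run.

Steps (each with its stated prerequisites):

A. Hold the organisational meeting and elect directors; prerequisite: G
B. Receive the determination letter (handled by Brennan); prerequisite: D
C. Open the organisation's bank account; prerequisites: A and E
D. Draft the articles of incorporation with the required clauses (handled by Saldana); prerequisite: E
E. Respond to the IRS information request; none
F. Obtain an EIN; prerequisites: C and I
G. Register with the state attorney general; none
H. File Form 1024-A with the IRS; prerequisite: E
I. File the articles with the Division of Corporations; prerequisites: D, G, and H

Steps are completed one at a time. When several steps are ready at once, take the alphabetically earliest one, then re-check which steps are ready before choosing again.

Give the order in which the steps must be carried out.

E, D, B, G, A, C, H, I, F

E and G have no prerequisites; E has the earlier label, so E is first.
D and H now also ready, so the ready set is {D, G, H}; D has the earlier label → D.
B now also ready, so the ready set is {B, G, H}; B has the earlier label → B.
Ready: G and H. G has the earlier label → G.
A and H are both available; A has the earlier label → A.
C now also ready, so the ready set is {C, H}; C has the earlier label → C.
H is the only step now ready → H.
I needed D, G and H, now all done → I.
That leaves F as the only ready step → F.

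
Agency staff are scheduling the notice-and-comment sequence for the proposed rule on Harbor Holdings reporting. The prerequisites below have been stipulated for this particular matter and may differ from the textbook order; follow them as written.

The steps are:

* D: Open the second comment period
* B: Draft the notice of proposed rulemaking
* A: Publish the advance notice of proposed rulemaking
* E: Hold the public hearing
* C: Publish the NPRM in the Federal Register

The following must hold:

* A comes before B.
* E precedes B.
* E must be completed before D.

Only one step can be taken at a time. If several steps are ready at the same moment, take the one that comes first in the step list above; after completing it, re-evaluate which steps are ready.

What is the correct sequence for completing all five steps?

Nothing is required for A, E and C. A is listed earlier → A first.
E and C are both available; E is listed earlier → E.
Ready: D, B and C. D is listed earlier → D.
Now B and C have their prerequisites met. B is listed earlier, so B next.
C is the only step now ready → C.

A, E, D, B, C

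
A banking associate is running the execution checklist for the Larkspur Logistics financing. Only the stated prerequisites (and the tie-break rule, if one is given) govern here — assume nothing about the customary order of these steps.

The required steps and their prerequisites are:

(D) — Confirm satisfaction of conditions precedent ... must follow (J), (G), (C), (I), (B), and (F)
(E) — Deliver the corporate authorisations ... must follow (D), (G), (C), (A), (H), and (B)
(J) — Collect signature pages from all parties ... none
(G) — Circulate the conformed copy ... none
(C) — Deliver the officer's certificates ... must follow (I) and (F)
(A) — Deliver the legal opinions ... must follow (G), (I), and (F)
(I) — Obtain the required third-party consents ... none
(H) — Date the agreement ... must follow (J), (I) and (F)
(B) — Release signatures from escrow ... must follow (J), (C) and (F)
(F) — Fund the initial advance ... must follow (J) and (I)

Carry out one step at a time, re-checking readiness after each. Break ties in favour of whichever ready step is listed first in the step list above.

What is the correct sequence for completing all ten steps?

(J), (G), (I), (F), (C), (A), (H), (B), (D), (E)

(J), (G) and (I) have no prerequisites; (J) is listed earlier, so (J) is first.
Ready: (G) and (I). (G) is listed earlier → (G).
Next only (I) has its prerequisites met → (I).
(F) is the only step now ready → (F).
(C), (A) and (H) are all available; (C) is listed earlier → (C).
(B) now also ready, so the ready set is {(A), (H), (B)}; (A) is listed earlier → (A).
(H) and (B) are both available; (H) is listed earlier → (H).
(B) is the only step now ready → (B).
Next only (D) has its prerequisites met → (D).
Next only (E) has its prerequisites met → (E).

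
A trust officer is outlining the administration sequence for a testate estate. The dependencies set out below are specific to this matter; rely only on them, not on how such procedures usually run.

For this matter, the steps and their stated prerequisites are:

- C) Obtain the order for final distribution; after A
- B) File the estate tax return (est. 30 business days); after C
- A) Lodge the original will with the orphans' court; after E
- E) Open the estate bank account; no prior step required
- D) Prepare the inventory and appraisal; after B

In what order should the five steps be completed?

Only E has no prerequisites, so it is first.
Next only A has its prerequisites met → A.
Next only C has its prerequisites met → C.
B needed C, now all done → B.
That leaves D as the only ready step → D.

E, A, C, B, D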